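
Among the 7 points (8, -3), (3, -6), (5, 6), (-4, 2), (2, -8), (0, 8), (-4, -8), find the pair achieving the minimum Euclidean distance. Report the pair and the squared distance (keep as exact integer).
Pair = ((3, -6), (2, -8)); squared distance = 5

Compute all C(7, 2) = 21 pairwise squared distances (x_i − x_j)² + (y_i − y_j)². The minimum is 5, attained by the pair ((3, -6), (2, -8)).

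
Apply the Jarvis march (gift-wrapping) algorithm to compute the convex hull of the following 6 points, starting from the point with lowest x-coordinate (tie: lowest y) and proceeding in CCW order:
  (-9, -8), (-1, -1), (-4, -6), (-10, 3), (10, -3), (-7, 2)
Hull (CCW) = [(-10, 3), (-9, -8), (10, -3)]

Jarvis march: at each step, from the current hull vertex p, select the next vertex q as the point such that every other point lies strictly to the left of (or on) the directed line p → q. (Equivalently: for every other point r, the cross product (q − p) × (r − p) ≥ 0.)
Starting point (lowest x, tie lowest y): (-10, 3). Wrap until returning to start. Resulting hull: (-10, 3), (-9, -8), (10, -3).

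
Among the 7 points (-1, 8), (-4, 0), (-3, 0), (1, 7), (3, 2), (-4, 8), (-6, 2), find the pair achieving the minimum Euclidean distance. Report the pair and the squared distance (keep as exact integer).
Pair = ((-4, 0), (-3, 0)); squared distance = 1

Compute all C(7, 2) = 21 pairwise squared distances (x_i − x_j)² + (y_i − y_j)². The minimum is 1, attained by the pair ((-4, 0), (-3, 0)).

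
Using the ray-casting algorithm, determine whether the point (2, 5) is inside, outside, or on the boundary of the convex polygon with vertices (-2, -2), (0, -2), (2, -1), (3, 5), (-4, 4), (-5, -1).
The point (2, 5) lies strictly outside the polygon

Cast a horizontal ray to the right from the query point and count how many polygon edges it crosses (each edge strictly once or zero times, handled with the usual half-open convention). 
Parity of crossings → even ⇒ outside.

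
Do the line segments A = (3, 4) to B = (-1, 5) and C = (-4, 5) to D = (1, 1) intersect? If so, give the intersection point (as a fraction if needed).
No (intersection of containing lines falls outside at least one segment)

Parametrize and solve: t = 23/11, s = -3/11. At least one of these is outside [0, 1], so the segments do not intersect.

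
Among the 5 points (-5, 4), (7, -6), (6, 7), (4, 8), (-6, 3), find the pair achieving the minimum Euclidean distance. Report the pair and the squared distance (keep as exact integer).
Pair = ((-5, 4), (-6, 3)); squared distance = 2

Compute all C(5, 2) = 10 pairwise squared distances (x_i − x_j)² + (y_i − y_j)². The minimum is 2, attained by the pair ((-5, 4), (-6, 3)).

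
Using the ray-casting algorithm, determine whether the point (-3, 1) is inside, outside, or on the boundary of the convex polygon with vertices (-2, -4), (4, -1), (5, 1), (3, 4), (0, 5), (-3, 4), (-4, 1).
The point (-3, 1) lies strictly inside the polygon

Cast a horizontal ray to the right from the query point and count how many polygon edges it crosses (each edge strictly once or zero times, handled with the usual half-open convention). 
Parity of crossings → odd ⇒ inside.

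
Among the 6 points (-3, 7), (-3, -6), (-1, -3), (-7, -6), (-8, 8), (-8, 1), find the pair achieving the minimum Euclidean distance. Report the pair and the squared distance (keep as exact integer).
Pair = ((-3, -6), (-1, -3)); squared distance = 13

Compute all C(6, 2) = 15 pairwise squared distances (x_i − x_j)² + (y_i − y_j)². The minimum is 13, attained by the pair ((-3, -6), (-1, -3)).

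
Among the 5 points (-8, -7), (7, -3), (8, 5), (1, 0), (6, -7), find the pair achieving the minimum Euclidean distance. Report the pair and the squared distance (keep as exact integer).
Pair = ((7, -3), (6, -7)); squared distance = 17

Compute all C(5, 2) = 10 pairwise squared distances (x_i − x_j)² + (y_i − y_j)². The minimum is 17, attained by the pair ((7, -3), (6, -7)).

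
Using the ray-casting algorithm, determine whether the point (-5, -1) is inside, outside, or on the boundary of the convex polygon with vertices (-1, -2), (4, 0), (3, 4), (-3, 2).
The point (-5, -1) lies strictly outside the polygon

Cast a horizontal ray to the right from the query point and count how many polygon edges it crosses (each edge strictly once or zero times, handled with the usual half-open convention). 
Parity of crossings → even ⇒ outside.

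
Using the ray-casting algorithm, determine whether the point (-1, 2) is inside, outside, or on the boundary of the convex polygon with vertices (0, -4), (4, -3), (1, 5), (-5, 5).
The point (-1, 2) lies strictly inside the polygon

Cast a horizontal ray to the right from the query point and count how many polygon edges it crosses (each edge strictly once or zero times, handled with the usual half-open convention). 
Parity of crossings → odd ⇒ inside.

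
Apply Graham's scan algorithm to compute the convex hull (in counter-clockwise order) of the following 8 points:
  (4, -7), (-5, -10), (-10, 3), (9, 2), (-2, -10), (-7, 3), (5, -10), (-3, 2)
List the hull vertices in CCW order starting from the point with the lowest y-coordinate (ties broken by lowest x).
Hull (CCW) = [(-5, -10), (5, -10), (9, 2), (-7, 3), (-10, 3)]

Graham scan procedure:
  1. Find the pivot p₀ = point with lowest y (tie → lowest x): (-5, -10).
  2. Sort the remaining points by polar angle around p₀.
  3. Walk through sorted points, maintaining a stack; pop the top while the last three entries make a non-left turn (cross product ≤ 0).
  4. Final stack is the convex hull in CCW order: (-5, -10), (5, -10), (9, 2), (-7, 3), (-10, 3).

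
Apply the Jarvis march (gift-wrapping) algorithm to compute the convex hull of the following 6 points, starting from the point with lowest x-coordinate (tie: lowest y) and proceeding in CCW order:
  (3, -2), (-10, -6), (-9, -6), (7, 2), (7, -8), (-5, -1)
Hull (CCW) = [(-10, -6), (7, -8), (7, 2), (-5, -1)]

Jarvis march: at each step, from the current hull vertex p, select the next vertex q as the point such that every other point lies strictly to the left of (or on) the directed line p → q. (Equivalently: for every other point r, the cross product (q − p) × (r − p) ≥ 0.)
Starting point (lowest x, tie lowest y): (-10, -6). Wrap until returning to start. Resulting hull: (-10, -6), (7, -8), (7, 2), (-5, -1).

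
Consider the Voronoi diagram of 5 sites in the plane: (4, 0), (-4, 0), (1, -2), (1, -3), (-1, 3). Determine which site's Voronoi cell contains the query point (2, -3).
Nearest site = (1, -3)

The Voronoi cell of site s contains exactly those query points closer to s than to any other site. Compute squared distances from q = (2, -3) to each site:
  (1 − 2)² + (-3 − -3)² = 1
  (1 − 2)² + (-2 − -3)² = 2
  (4 − 2)² + (0 − -3)² = 13
  (-4 − 2)² + (0 − -3)² = 45
  (-1 − 2)² + (3 − -3)² = 45
Minimum is attained by (1, -3), so q lies in its Voronoi cell.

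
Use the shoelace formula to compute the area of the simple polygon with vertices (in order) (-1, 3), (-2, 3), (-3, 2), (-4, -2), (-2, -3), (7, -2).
Area = 37

Shoelace formula: Area = (1/2) |Σ_i (x_i · y_{i+1} − x_{i+1} · y_i)| (indices mod n). Compute each cross term:
  (-1)(3) − (-2)(3) = 3
  (-2)(2) − (-3)(3) = 5
  (-3)(-2) − (-4)(2) = 14
  (-4)(-3) − (-2)(-2) = 8
  (-2)(-2) − (7)(-3) = 25
  (7)(3) − (-1)(-2) = 19
Sum = 74, so (signed) Area = 74/2 = 37, |Area| = 37.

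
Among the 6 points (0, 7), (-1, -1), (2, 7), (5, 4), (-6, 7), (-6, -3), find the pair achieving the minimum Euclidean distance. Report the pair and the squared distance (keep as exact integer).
Pair = ((0, 7), (2, 7)); squared distance = 4

Compute all C(6, 2) = 15 pairwise squared distances (x_i − x_j)² + (y_i − y_j)². The minimum is 4, attained by the pair ((0, 7), (2, 7)).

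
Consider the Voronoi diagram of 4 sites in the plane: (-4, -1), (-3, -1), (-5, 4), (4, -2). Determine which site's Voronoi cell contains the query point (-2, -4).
Nearest site = (-3, -1)

The Voronoi cell of site s contains exactly those query points closer to s than to any other site. Compute squared distances from q = (-2, -4) to each site:
  (-3 − -2)² + (-1 − -4)² = 10
  (-4 − -2)² + (-1 − -4)² = 13
  (4 − -2)² + (-2 − -4)² = 40
  (-5 − -2)² + (4 − -4)² = 73
Minimum is attained by (-3, -1), so q lies in its Voronoi cell.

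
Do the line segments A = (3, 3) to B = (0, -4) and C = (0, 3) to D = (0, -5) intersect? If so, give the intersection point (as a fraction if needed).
Yes; intersection at (0, -4) (t = 1 on AB, s = 7/8 on CD)

Parametrize AB as A + t(B − A) = (3 + -3 t, 3 + -7 t) and CD as C + s(D − C) = (0 + 0 s, 3 + -8 s). Solve the linear system for (t, s). Determinant = -24 ≠ 0, so a unique intersection of the containing lines exists. Solution: t = 1, s = 7/8 — both in [0, 1], so the segments cross. Intersection point: (0, -4).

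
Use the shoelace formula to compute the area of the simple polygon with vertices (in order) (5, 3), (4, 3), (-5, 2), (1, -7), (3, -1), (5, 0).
Area = 99/2

Shoelace formula: Area = (1/2) |Σ_i (x_i · y_{i+1} − x_{i+1} · y_i)| (indices mod n). Compute each cross term:
  (5)(3) − (4)(3) = 3
  (4)(2) − (-5)(3) = 23
  (-5)(-7) − (1)(2) = 33
  (1)(-1) − (3)(-7) = 20
  (3)(0) − (5)(-1) = 5
  (5)(3) − (5)(0) = 15
Sum = 99, so (signed) Area = 99/2 = 99/2, |Area| = 99/2.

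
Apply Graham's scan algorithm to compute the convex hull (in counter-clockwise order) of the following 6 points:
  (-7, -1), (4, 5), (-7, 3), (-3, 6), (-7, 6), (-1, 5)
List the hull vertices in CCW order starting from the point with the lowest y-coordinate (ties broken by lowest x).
Hull (CCW) = [(-7, -1), (4, 5), (-3, 6), (-7, 6)]

Graham scan procedure:
  1. Find the pivot p₀ = point with lowest y (tie → lowest x): (-7, -1).
  2. Sort the remaining points by polar angle around p₀.
  3. Walk through sorted points, maintaining a stack; pop the top while the last three entries make a non-left turn (cross product ≤ 0).
  4. Final stack is the convex hull in CCW order: (-7, -1), (4, 5), (-3, 6), (-7, 6).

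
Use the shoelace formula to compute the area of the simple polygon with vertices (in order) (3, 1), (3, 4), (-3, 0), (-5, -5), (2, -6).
Area = 48

Shoelace formula: Area = (1/2) |Σ_i (x_i · y_{i+1} − x_{i+1} · y_i)| (indices mod n). Compute each cross term:
  (3)(4) − (3)(1) = 9
  (3)(0) − (-3)(4) = 12
  (-3)(-5) − (-5)(0) = 15
  (-5)(-6) − (2)(-5) = 40
  (2)(1) − (3)(-6) = 20
Sum = 96, so (signed) Area = 96/2 = 48, |Area| = 48.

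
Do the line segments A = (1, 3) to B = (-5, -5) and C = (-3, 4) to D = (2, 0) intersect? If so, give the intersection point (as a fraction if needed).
Yes; intersection at (-1/32, 13/8) (t = 11/64 on AB, s = 19/32 on CD)

Parametrize AB as A + t(B − A) = (1 + -6 t, 3 + -8 t) and CD as C + s(D − C) = (-3 + 5 s, 4 + -4 s). Solve the linear system for (t, s). Determinant = -64 ≠ 0, so a unique intersection of the containing lines exists. Solution: t = 11/64, s = 19/32 — both in [0, 1], so the segments cross. Intersection point: (-1/32, 13/8).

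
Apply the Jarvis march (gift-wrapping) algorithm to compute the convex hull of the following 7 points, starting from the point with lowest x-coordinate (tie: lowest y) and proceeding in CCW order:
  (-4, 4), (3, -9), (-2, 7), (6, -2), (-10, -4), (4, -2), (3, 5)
Hull (CCW) = [(-10, -4), (3, -9), (6, -2), (3, 5), (-2, 7)]

Jarvis march: at each step, from the current hull vertex p, select the next vertex q as the point such that every other point lies strictly to the left of (or on) the directed line p → q. (Equivalently: for every other point r, the cross product (q − p) × (r − p) ≥ 0.)
Starting point (lowest x, tie lowest y): (-10, -4). Wrap until returning to start. Resulting hull: (-10, -4), (3, -9), (6, -2), (3, 5), (-2, 7).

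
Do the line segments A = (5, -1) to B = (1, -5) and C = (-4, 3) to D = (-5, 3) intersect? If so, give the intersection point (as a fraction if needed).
No (intersection of containing lines falls outside at least one segment)

Parametrize and solve: t = -1, s = -13. At least one of these is outside [0, 1], so the segments do not intersect.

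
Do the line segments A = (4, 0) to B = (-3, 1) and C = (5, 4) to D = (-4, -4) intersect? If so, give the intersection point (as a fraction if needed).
Yes; intersection at (64/65, 28/65) (t = 28/65 on AB, s = 29/65 on CD)

Parametrize AB as A + t(B − A) = (4 + -7 t, 0 + 1 t) and CD as C + s(D − C) = (5 + -9 s, 4 + -8 s). Solve the linear system for (t, s). Determinant = -65 ≠ 0, so a unique intersection of the containing lines exists. Solution: t = 28/65, s = 29/65 — both in [0, 1], so the segments cross. Intersection point: (64/65, 28/65).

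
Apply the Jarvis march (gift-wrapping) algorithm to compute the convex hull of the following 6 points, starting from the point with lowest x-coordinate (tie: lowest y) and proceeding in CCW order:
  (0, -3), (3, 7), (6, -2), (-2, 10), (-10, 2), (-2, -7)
Hull (CCW) = [(-10, 2), (-2, -7), (6, -2), (3, 7), (-2, 10)]

Jarvis march: at each step, from the current hull vertex p, select the next vertex q as the point such that every other point lies strictly to the left of (or on) the directed line p → q. (Equivalently: for every other point r, the cross product (q − p) × (r − p) ≥ 0.)
Starting point (lowest x, tie lowest y): (-10, 2). Wrap until returning to start. Resulting hull: (-10, 2), (-2, -7), (6, -2), (3, 7), (-2, 10).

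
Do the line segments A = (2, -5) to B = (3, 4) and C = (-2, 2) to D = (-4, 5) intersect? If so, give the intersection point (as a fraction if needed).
No (intersection of containing lines falls outside at least one segment)

Parametrize and solve: t = 2/21, s = -43/21. At least one of these is outside [0, 1], so the segments do not intersect.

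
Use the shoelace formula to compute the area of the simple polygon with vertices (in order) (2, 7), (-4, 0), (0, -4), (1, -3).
Area = 61/2

Shoelace formula: Area = (1/2) |Σ_i (x_i · y_{i+1} − x_{i+1} · y_i)| (indices mod n). Compute each cross term:
  (2)(0) − (-4)(7) = 28
  (-4)(-4) − (0)(0) = 16
  (0)(-3) − (1)(-4) = 4
  (1)(7) − (2)(-3) = 13
Sum = 61, so (signed) Area = 61/2 = 61/2, |Area| = 61/2.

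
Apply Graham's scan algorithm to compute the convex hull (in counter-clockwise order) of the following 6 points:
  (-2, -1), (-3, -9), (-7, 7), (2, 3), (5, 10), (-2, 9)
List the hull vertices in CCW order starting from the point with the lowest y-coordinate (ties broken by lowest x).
Hull (CCW) = [(-3, -9), (5, 10), (-2, 9), (-7, 7)]

Graham scan procedure:
  1. Find the pivot p₀ = point with lowest y (tie → lowest x): (-3, -9).
  2. Sort the remaining points by polar angle around p₀.
  3. Walk through sorted points, maintaining a stack; pop the top while the last three entries make a non-left turn (cross product ≤ 0).
  4. Final stack is the convex hull in CCW order: (-3, -9), (5, 10), (-2, 9), (-7, 7).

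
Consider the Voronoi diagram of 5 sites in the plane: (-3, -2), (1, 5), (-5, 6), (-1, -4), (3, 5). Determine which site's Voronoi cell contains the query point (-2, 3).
Nearest site = (1, 5)

The Voronoi cell of site s contains exactly those query points closer to s than to any other site. Compute squared distances from q = (-2, 3) to each site:
  (1 − -2)² + (5 − 3)² = 13
  (-5 − -2)² + (6 − 3)² = 18
  (-3 − -2)² + (-2 − 3)² = 26
  (3 − -2)² + (5 − 3)² = 29
  (-1 − -2)² + (-4 − 3)² = 50
Minimum is attained by (1, 5), so q lies in its Voronoi cell.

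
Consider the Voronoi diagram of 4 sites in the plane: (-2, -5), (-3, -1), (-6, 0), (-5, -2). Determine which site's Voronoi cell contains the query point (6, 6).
Nearest site = (-3, -1)

The Voronoi cell of site s contains exactly those query points closer to s than to any other site. Compute squared distances from q = (6, 6) to each site:
  (-3 − 6)² + (-1 − 6)² = 130
  (-6 − 6)² + (0 − 6)² = 180
  (-5 − 6)² + (-2 − 6)² = 185
  (-2 − 6)² + (-5 − 6)² = 185
Minimum is attained by (-3, -1), so q lies in its Voronoi cell.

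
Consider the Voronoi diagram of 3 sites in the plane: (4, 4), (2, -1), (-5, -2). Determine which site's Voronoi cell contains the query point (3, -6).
Nearest site = (2, -1)

The Voronoi cell of site s contains exactly those query points closer to s than to any other site. Compute squared distances from q = (3, -6) to each site:
  (2 − 3)² + (-1 − -6)² = 26
  (-5 − 3)² + (-2 − -6)² = 80
  (4 − 3)² + (4 − -6)² = 101
Minimum is attained by (2, -1), so q lies in its Voronoi cell.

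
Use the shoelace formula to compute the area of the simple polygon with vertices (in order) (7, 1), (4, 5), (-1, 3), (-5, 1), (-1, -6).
Area = 67

Shoelace formula: Area = (1/2) |Σ_i (x_i · y_{i+1} − x_{i+1} · y_i)| (indices mod n). Compute each cross term:
  (7)(5) − (4)(1) = 31
  (4)(3) − (-1)(5) = 17
  (-1)(1) − (-5)(3) = 14
  (-5)(-6) − (-1)(1) = 31
  (-1)(1) − (7)(-6) = 41
Sum = 134, so (signed) Area = 134/2 = 67, |Area| = 67.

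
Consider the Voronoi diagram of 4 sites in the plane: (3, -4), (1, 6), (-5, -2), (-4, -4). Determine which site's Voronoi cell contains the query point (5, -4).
Nearest site = (3, -4)

The Voronoi cell of site s contains exactly those query points closer to s than to any other site. Compute squared distances from q = (5, -4) to each site:
  (3 − 5)² + (-4 − -4)² = 4
  (-4 − 5)² + (-4 − -4)² = 81
  (-5 − 5)² + (-2 − -4)² = 104
  (1 − 5)² + (6 − -4)² = 116
Minimum is attained by (3, -4), so q lies in its Voronoi cell.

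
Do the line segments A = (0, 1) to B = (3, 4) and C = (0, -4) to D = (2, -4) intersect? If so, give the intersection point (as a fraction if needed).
No (intersection of containing lines falls outside at least one segment)

Parametrize and solve: t = -5/3, s = -5/2. At least one of these is outside [0, 1], so the segments do not intersect.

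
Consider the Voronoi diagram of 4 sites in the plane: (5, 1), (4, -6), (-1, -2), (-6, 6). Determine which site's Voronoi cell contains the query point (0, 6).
Nearest site = (-6, 6)

The Voronoi cell of site s contains exactly those query points closer to s than to any other site. Compute squared distances from q = (0, 6) to each site:
  (-6 − 0)² + (6 − 6)² = 36
  (5 − 0)² + (1 − 6)² = 50
  (-1 − 0)² + (-2 − 6)² = 65
  (4 − 0)² + (-6 − 6)² = 160
Minimum is attained by (-6, 6), so q lies in its Voronoi cell.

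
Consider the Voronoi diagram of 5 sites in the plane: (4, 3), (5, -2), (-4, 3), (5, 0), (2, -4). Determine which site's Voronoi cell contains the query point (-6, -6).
Nearest site = (2, -4)

The Voronoi cell of site s contains exactly those query points closer to s than to any other site. Compute squared distances from q = (-6, -6) to each site:
  (2 − -6)² + (-4 − -6)² = 68
  (-4 − -6)² + (3 − -6)² = 85
  (5 − -6)² + (-2 − -6)² = 137
  (5 − -6)² + (0 − -6)² = 157
  (4 − -6)² + (3 − -6)² = 181
Minimum is attained by (2, -4), so q lies in its Voronoi cell.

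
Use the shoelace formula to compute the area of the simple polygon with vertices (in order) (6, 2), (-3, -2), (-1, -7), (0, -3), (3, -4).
Area = 55/2

Shoelace formula: Area = (1/2) |Σ_i (x_i · y_{i+1} − x_{i+1} · y_i)| (indices mod n). Compute each cross term:
  (6)(-2) − (-3)(2) = -6
  (-3)(-7) − (-1)(-2) = 19
  (-1)(-3) − (0)(-7) = 3
  (0)(-4) − (3)(-3) = 9
  (3)(2) − (6)(-4) = 30
Sum = 55, so (signed) Area = 55/2 = 55/2, |Area| = 55/2.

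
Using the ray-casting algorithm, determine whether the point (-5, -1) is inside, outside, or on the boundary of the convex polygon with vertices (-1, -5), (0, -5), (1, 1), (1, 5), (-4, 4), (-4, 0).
The point (-5, -1) lies strictly outside the polygon

Cast a horizontal ray to the right from the query point and count how many polygon edges it crosses (each edge strictly once or zero times, handled with the usual half-open convention). 
Parity of crossings → even ⇒ outside.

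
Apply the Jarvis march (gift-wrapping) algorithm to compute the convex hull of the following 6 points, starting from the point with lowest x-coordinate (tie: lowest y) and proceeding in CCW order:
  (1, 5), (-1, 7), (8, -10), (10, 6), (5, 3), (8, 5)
Hull (CCW) = [(-1, 7), (8, -10), (10, 6)]

Jarvis march: at each step, from the current hull vertex p, select the next vertex q as the point such that every other point lies strictly to the left of (or on) the directed line p → q. (Equivalently: for every other point r, the cross product (q − p) × (r − p) ≥ 0.)
Starting point (lowest x, tie lowest y): (-1, 7). Wrap until returning to start. Resulting hull: (-1, 7), (8, -10), (10, 6).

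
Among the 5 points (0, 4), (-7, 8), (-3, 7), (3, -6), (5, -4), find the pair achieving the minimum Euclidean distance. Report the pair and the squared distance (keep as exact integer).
Pair = ((3, -6), (5, -4)); squared distance = 8

Compute all C(5, 2) = 10 pairwise squared distances (x_i − x_j)² + (y_i − y_j)². The minimum is 8, attained by the pair ((3, -6), (5, -4)).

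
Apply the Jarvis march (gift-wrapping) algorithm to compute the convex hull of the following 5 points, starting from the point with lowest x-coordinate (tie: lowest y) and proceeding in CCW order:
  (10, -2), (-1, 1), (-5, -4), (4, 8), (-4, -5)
Hull (CCW) = [(-5, -4), (-4, -5), (10, -2), (4, 8)]

Jarvis march: at each step, from the current hull vertex p, select the next vertex q as the point such that every other point lies strictly to the left of (or on) the directed line p → q. (Equivalently: for every other point r, the cross product (q − p) × (r − p) ≥ 0.)
Starting point (lowest x, tie lowest y): (-5, -4). Wrap until returning to start. Resulting hull: (-5, -4), (-4, -5), (10, -2), (4, 8).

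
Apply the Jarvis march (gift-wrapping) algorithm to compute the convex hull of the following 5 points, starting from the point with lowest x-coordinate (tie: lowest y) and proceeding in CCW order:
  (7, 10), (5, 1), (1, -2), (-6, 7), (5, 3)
Hull (CCW) = [(-6, 7), (1, -2), (5, 1), (7, 10)]

Jarvis march: at each step, from the current hull vertex p, select the next vertex q as the point such that every other point lies strictly to the left of (or on) the directed line p → q. (Equivalently: for every other point r, the cross product (q − p) × (r − p) ≥ 0.)
Starting point (lowest x, tie lowest y): (-6, 7). Wrap until returning to start. Resulting hull: (-6, 7), (1, -2), (5, 1), (7, 10).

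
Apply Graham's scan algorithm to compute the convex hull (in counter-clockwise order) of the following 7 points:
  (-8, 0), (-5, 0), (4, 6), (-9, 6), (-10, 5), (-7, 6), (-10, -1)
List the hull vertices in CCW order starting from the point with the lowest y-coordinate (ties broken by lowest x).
Hull (CCW) = [(-10, -1), (-5, 0), (4, 6), (-9, 6), (-10, 5)]

Graham scan procedure:
  1. Find the pivot p₀ = point with lowest y (tie → lowest x): (-10, -1).
  2. Sort the remaining points by polar angle around p₀.
  3. Walk through sorted points, maintaining a stack; pop the top while the last three entries make a non-left turn (cross product ≤ 0).
  4. Final stack is the convex hull in CCW order: (-10, -1), (-5, 0), (4, 6), (-9, 6), (-10, 5).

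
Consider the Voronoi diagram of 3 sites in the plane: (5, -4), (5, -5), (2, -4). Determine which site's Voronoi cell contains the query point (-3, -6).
Nearest site = (2, -4)

The Voronoi cell of site s contains exactly those query points closer to s than to any other site. Compute squared distances from q = (-3, -6) to each site:
  (2 − -3)² + (-4 − -6)² = 29
  (5 − -3)² + (-5 − -6)² = 65
  (5 − -3)² + (-4 − -6)² = 68
Minimum is attained by (2, -4), so q lies in its Voronoi cell.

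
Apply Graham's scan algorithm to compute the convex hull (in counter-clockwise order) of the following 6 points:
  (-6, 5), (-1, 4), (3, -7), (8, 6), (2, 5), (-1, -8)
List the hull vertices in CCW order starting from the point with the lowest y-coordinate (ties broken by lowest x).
Hull (CCW) = [(-1, -8), (3, -7), (8, 6), (-6, 5)]

Graham scan procedure:
  1. Find the pivot p₀ = point with lowest y (tie → lowest x): (-1, -8).
  2. Sort the remaining points by polar angle around p₀.
  3. Walk through sorted points, maintaining a stack; pop the top while the last three entries make a non-left turn (cross product ≤ 0).
  4. Final stack is the convex hull in CCW order: (-1, -8), (3, -7), (8, 6), (-6, 5).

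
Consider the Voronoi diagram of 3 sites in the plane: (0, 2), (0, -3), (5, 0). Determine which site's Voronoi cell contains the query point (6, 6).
Nearest site = (5, 0)

The Voronoi cell of site s contains exactly those query points closer to s than to any other site. Compute squared distances from q = (6, 6) to each site:
  (5 − 6)² + (0 − 6)² = 37
  (0 − 6)² + (2 − 6)² = 52
  (0 − 6)² + (-3 − 6)² = 117
Minimum is attained by (5, 0), so q lies in its Voronoi cell.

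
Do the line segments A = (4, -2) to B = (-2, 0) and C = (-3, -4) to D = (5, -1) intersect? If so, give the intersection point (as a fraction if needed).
Yes; intersection at (53/17, -29/17) (t = 5/34 on AB, s = 13/17 on CD)

Parametrize AB as A + t(B − A) = (4 + -6 t, -2 + 2 t) and CD as C + s(D − C) = (-3 + 8 s, -4 + 3 s). Solve the linear system for (t, s). Determinant = 34 ≠ 0, so a unique intersection of the containing lines exists. Solution: t = 5/34, s = 13/17 — both in [0, 1], so the segments cross. Intersection point: (53/17, -29/17).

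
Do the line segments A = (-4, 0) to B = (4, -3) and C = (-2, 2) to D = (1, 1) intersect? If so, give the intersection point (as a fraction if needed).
No (intersection of containing lines falls outside at least one segment)

Parametrize and solve: t = -8, s = -22. At least one of these is outside [0, 1], so the segments do not intersect.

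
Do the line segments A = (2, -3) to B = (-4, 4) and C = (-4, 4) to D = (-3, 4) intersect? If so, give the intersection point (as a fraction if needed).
Yes; intersection at (-4, 4) (t = 1 on AB, s = 0 on CD)

Parametrize AB as A + t(B − A) = (2 + -6 t, -3 + 7 t) and CD as C + s(D − C) = (-4 + 1 s, 4 + 0 s). Solve the linear system for (t, s). Determinant = 7 ≠ 0, so a unique intersection of the containing lines exists. Solution: t = 1, s = 0 — both in [0, 1], so the segments cross. Intersection point: (-4, 4).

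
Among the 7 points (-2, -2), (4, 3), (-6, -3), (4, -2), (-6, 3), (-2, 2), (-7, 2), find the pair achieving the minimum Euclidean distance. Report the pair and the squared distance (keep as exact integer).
Pair = ((-6, 3), (-7, 2)); squared distance = 2

Compute all C(7, 2) = 21 pairwise squared distances (x_i − x_j)² + (y_i − y_j)². The minimum is 2, attained by the pair ((-6, 3), (-7, 2)).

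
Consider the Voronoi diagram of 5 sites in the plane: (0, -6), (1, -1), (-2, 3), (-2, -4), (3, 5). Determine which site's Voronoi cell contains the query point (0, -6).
Nearest site = (0, -6)

The Voronoi cell of site s contains exactly those query points closer to s than to any other site. Compute squared distances from q = (0, -6) to each site:
  (0 − 0)² + (-6 − -6)² = 0
  (-2 − 0)² + (-4 − -6)² = 8
  (1 − 0)² + (-1 − -6)² = 26
  (-2 − 0)² + (3 − -6)² = 85
  (3 − 0)² + (5 − -6)² = 130
Minimum is attained by (0, -6), so q lies in its Voronoi cell.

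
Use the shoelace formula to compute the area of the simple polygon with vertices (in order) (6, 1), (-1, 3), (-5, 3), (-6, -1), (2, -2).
Area = 41

Shoelace formula: Area = (1/2) |Σ_i (x_i · y_{i+1} − x_{i+1} · y_i)| (indices mod n). Compute each cross term:
  (6)(3) − (-1)(1) = 19
  (-1)(3) − (-5)(3) = 12
  (-5)(-1) − (-6)(3) = 23
  (-6)(-2) − (2)(-1) = 14
  (2)(1) − (6)(-2) = 14
Sum = 82, so (signed) Area = 82/2 = 41, |Area| = 41.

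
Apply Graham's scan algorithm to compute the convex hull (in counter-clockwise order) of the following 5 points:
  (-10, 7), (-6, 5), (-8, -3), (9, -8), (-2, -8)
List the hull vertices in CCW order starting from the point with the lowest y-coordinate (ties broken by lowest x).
Hull (CCW) = [(-2, -8), (9, -8), (-6, 5), (-10, 7), (-8, -3)]

Graham scan procedure:
  1. Find the pivot p₀ = point with lowest y (tie → lowest x): (-2, -8).
  2. Sort the remaining points by polar angle around p₀.
  3. Walk through sorted points, maintaining a stack; pop the top while the last three entries make a non-left turn (cross product ≤ 0).
  4. Final stack is the convex hull in CCW order: (-2, -8), (9, -8), (-6, 5), (-10, 7), (-8, -3).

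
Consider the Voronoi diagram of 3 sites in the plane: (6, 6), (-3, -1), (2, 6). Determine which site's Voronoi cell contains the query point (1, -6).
Nearest site = (-3, -1)

The Voronoi cell of site s contains exactly those query points closer to s than to any other site. Compute squared distances from q = (1, -6) to each site:
  (-3 − 1)² + (-1 − -6)² = 41
  (2 − 1)² + (6 − -6)² = 145
  (6 − 1)² + (6 − -6)² = 169
Minimum is attained by (-3, -1), so q lies in its Voronoi cell.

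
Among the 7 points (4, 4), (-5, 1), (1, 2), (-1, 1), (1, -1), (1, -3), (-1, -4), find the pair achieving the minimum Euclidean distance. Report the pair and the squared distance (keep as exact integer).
Pair = ((1, -1), (1, -3)); squared distance = 4

Compute all C(7, 2) = 21 pairwise squared distances (x_i − x_j)² + (y_i − y_j)². The minimum is 4, attained by the pair ((1, -1), (1, -3)).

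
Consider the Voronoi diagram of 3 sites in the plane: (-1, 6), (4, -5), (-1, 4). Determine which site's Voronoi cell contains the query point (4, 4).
Nearest site = (-1, 4)

The Voronoi cell of site s contains exactly those query points closer to s than to any other site. Compute squared distances from q = (4, 4) to each site:
  (-1 − 4)² + (4 − 4)² = 25
  (-1 − 4)² + (6 − 4)² = 29
  (4 − 4)² + (-5 − 4)² = 81
Minimum is attained by (-1, 4), so q lies in its Voronoi cell.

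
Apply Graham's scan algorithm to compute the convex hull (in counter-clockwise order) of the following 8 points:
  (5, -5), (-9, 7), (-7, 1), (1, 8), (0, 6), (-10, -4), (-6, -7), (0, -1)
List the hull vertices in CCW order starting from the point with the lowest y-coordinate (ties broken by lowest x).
Hull (CCW) = [(-6, -7), (5, -5), (1, 8), (-9, 7), (-10, -4)]

Graham scan procedure:
  1. Find the pivot p₀ = point with lowest y (tie → lowest x): (-6, -7).
  2. Sort the remaining points by polar angle around p₀.
  3. Walk through sorted points, maintaining a stack; pop the top while the last three entries make a non-left turn (cross product ≤ 0).
  4. Final stack is the convex hull in CCW order: (-6, -7), (5, -5), (1, 8), (-9, 7), (-10, -4).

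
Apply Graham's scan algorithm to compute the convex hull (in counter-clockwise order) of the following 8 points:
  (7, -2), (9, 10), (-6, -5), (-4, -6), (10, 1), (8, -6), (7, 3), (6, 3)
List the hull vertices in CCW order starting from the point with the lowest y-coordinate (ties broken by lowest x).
Hull (CCW) = [(-4, -6), (8, -6), (10, 1), (9, 10), (-6, -5)]

Graham scan procedure:
  1. Find the pivot p₀ = point with lowest y (tie → lowest x): (-4, -6).
  2. Sort the remaining points by polar angle around p₀.
  3. Walk through sorted points, maintaining a stack; pop the top while the last three entries make a non-left turn (cross product ≤ 0).
  4. Final stack is the convex hull in CCW order: (-4, -6), (8, -6), (10, 1), (9, 10), (-6, -5).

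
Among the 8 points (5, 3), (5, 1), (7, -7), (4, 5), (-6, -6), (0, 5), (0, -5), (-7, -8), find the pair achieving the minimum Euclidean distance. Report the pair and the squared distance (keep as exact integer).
Pair = ((5, 3), (5, 1)); squared distance = 4

Compute all C(8, 2) = 28 pairwise squared distances (x_i − x_j)² + (y_i − y_j)². The minimum is 4, attained by the pair ((5, 3), (5, 1)).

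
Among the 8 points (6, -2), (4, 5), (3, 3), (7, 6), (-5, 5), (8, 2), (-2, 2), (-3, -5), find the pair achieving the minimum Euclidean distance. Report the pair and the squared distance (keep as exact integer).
Pair = ((4, 5), (3, 3)); squared distance = 5

Compute all C(8, 2) = 28 pairwise squared distances (x_i − x_j)² + (y_i − y_j)². The minimum is 5, attained by the pair ((4, 5), (3, 3)).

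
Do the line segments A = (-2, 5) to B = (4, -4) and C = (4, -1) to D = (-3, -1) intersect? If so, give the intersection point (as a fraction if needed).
Yes; intersection at (2, -1) (t = 2/3 on AB, s = 2/7 on CD)

Parametrize AB as A + t(B − A) = (-2 + 6 t, 5 + -9 t) and CD as C + s(D − C) = (4 + -7 s, -1 + 0 s). Solve the linear system for (t, s). Determinant = 63 ≠ 0, so a unique intersection of the containing lines exists. Solution: t = 2/3, s = 2/7 — both in [0, 1], so the segments cross. Intersection point: (2, -1).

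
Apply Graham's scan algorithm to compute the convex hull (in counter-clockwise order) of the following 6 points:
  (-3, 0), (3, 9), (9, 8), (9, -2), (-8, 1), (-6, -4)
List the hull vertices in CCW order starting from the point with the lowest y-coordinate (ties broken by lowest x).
Hull (CCW) = [(-6, -4), (9, -2), (9, 8), (3, 9), (-8, 1)]

Graham scan procedure:
  1. Find the pivot p₀ = point with lowest y (tie → lowest x): (-6, -4).
  2. Sort the remaining points by polar angle around p₀.
  3. Walk through sorted points, maintaining a stack; pop the top while the last three entries make a non-left turn (cross product ≤ 0).
  4. Final stack is the convex hull in CCW order: (-6, -4), (9, -2), (9, 8), (3, 9), (-8, 1).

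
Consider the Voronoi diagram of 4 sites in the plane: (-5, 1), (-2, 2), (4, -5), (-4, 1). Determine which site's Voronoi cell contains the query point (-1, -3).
Nearest site = (-4, 1)

The Voronoi cell of site s contains exactly those query points closer to s than to any other site. Compute squared distances from q = (-1, -3) to each site:
  (-4 − -1)² + (1 − -3)² = 25
  (-2 − -1)² + (2 − -3)² = 26
  (4 − -1)² + (-5 − -3)² = 29
  (-5 − -1)² + (1 − -3)² = 32
Minimum is attained by (-4, 1), so q lies in its Voronoi cell.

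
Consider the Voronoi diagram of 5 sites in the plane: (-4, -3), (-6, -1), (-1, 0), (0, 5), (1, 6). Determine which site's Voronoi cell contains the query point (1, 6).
Nearest site = (1, 6)

The Voronoi cell of site s contains exactly those query points closer to s than to any other site. Compute squared distances from q = (1, 6) to each site:
  (1 − 1)² + (6 − 6)² = 0
  (0 − 1)² + (5 − 6)² = 2
  (-1 − 1)² + (0 − 6)² = 40
  (-6 − 1)² + (-1 − 6)² = 98
  (-4 − 1)² + (-3 − 6)² = 106
Minimum is attained by (1, 6), so q lies in its Voronoi cell.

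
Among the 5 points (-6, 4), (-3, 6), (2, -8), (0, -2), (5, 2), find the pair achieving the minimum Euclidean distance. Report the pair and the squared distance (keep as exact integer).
Pair = ((-6, 4), (-3, 6)); squared distance = 13

Compute all C(5, 2) = 10 pairwise squared distances (x_i − x_j)² + (y_i − y_j)². The minimum is 13, attained by the pair ((-6, 4), (-3, 6)).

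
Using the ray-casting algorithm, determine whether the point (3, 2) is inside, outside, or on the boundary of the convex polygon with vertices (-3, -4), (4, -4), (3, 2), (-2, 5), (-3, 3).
The point (3, 2) lies on the polygon boundary

Boundary check: the query satisfies the collinearity and bounding-box conditions for some polygon edge, so it lies exactly on the boundary.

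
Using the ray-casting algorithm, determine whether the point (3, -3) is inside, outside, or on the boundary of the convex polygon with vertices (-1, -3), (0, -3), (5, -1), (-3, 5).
The point (3, -3) lies strictly outside the polygon

Cast a horizontal ray to the right from the query point and count how many polygon edges it crosses (each edge strictly once or zero times, handled with the usual half-open convention). 
Parity of crossings → even ⇒ outside.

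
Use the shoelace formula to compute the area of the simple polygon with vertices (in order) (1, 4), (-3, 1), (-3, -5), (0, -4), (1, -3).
Area = 27

Shoelace formula: Area = (1/2) |Σ_i (x_i · y_{i+1} − x_{i+1} · y_i)| (indices mod n). Compute each cross term:
  (1)(1) − (-3)(4) = 13
  (-3)(-5) − (-3)(1) = 18
  (-3)(-4) − (0)(-5) = 12
  (0)(-3) − (1)(-4) = 4
  (1)(4) − (1)(-3) = 7
Sum = 54, so (signed) Area = 54/2 = 27, |Area| = 27.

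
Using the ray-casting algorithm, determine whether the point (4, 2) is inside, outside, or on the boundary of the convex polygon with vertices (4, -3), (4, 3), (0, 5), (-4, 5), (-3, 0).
The point (4, 2) lies on the polygon boundary

Boundary check: the query satisfies the collinearity and bounding-box conditions for some polygon edge, so it lies exactly on the boundary.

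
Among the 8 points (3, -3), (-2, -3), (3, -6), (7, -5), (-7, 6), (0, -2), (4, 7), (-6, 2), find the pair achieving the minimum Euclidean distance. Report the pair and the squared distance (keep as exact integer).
Pair = ((-2, -3), (0, -2)); squared distance = 5

Compute all C(8, 2) = 28 pairwise squared distances (x_i − x_j)² + (y_i − y_j)². The minimum is 5, attained by the pair ((-2, -3), (0, -2)).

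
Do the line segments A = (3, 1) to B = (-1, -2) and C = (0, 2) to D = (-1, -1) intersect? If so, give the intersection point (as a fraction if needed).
No (intersection of containing lines falls outside at least one segment)

Parametrize and solve: t = 10/9, s = 13/9. At least one of these is outside [0, 1], so the segments do not intersect.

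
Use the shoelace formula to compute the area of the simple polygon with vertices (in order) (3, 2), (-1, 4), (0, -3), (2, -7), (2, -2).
Area = 43/2

Shoelace formula: Area = (1/2) |Σ_i (x_i · y_{i+1} − x_{i+1} · y_i)| (indices mod n). Compute each cross term:
  (3)(4) − (-1)(2) = 14
  (-1)(-3) − (0)(4) = 3
  (0)(-7) − (2)(-3) = 6
  (2)(-2) − (2)(-7) = 10
  (2)(2) − (3)(-2) = 10
Sum = 43, so (signed) Area = 43/2 = 43/2, |Area| = 43/2.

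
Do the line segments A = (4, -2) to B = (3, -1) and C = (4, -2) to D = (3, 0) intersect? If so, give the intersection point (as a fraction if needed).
Yes; intersection at (4, -2) (t = 0 on AB, s = 0 on CD)

Parametrize AB as A + t(B − A) = (4 + -1 t, -2 + 1 t) and CD as C + s(D − C) = (4 + -1 s, -2 + 2 s). Solve the linear system for (t, s). Determinant = 1 ≠ 0, so a unique intersection of the containing lines exists. Solution: t = 0, s = 0 — both in [0, 1], so the segments cross. Intersection point: (4, -2).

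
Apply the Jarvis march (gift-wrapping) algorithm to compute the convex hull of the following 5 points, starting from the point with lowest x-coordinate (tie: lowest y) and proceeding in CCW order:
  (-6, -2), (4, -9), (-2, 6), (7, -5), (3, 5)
Hull (CCW) = [(-6, -2), (4, -9), (7, -5), (3, 5), (-2, 6)]

Jarvis march: at each step, from the current hull vertex p, select the next vertex q as the point such that every other point lies strictly to the left of (or on) the directed line p → q. (Equivalently: for every other point r, the cross product (q − p) × (r − p) ≥ 0.)
Starting point (lowest x, tie lowest y): (-6, -2). Wrap until returning to start. Resulting hull: (-6, -2), (4, -9), (7, -5), (3, 5), (-2, 6).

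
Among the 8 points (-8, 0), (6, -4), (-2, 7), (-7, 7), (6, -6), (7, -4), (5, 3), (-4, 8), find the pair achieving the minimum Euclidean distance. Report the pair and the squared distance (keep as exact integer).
Pair = ((6, -4), (7, -4)); squared distance = 1

Compute all C(8, 2) = 28 pairwise squared distances (x_i − x_j)² + (y_i − y_j)². The minimum is 1, attained by the pair ((6, -4), (7, -4)).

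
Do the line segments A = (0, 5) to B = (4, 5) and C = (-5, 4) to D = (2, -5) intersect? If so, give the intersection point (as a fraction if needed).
No (intersection of containing lines falls outside at least one segment)

Parametrize and solve: t = -13/9, s = -1/9. At least one of these is outside [0, 1], so the segments do not intersect.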